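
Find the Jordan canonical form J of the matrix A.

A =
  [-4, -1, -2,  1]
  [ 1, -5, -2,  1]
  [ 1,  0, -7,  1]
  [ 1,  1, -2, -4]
J_3(-5) ⊕ J_1(-5)

The characteristic polynomial is
  det(x·I − A) = x^4 + 20*x^3 + 150*x^2 + 500*x + 625 = (x + 5)^4

Eigenvalues and multiplicities (the geometric multiplicity of λ is n − rank(A − λI), which equals the number of Jordan blocks for λ):
  λ = -5: algebraic multiplicity = 4, geometric multiplicity = 2

Determining the block sizes for each eigenvalue:
  λ = -5: with am = 4 and gm = 2, the partition is not yet determined (e.g. several partitions of 4 into 2 parts exist). Let N = A − (-5)·I. Computing rank(N^1) = 2, rank(N^2) = 1, rank(N^3) = 0; the number of blocks of size ≥ j is rank(N^{j−1}) − rank(N^j), giving [2, 1, 1]. So we have 1 block(s) of size 3, 1 block(s) of size 1 → block sizes [3, 1]

Assembling the blocks gives a Jordan form
J =
  [-5,  1,  0,  0]
  [ 0, -5,  1,  0]
  [ 0,  0, -5,  0]
  [ 0,  0,  0, -5]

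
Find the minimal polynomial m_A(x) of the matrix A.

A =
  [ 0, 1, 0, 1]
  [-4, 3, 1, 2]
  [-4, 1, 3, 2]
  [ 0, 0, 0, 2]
x^3 - 6*x^2 + 12*x - 8

The characteristic polynomial is χ_A(x) = (x - 2)^4, so the eigenvalues are known. The minimal polynomial is
  m_A(x) = Π_λ (x − λ)^{k_λ}
where k_λ is the size of the *largest* Jordan block for λ (equivalently, the smallest k with (A − λI)^k v = 0 for every generalised eigenvector v of λ).

  λ = 2: largest Jordan block has size 3, contributing (x − 2)^3

So m_A(x) = (x - 2)^3 = x^3 - 6*x^2 + 12*x - 8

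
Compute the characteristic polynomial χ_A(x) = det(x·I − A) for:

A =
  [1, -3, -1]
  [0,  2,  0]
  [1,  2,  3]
x^3 - 6*x^2 + 12*x - 8

Expanding det(x·I − A) (e.g. by cofactor expansion or by noting that A is similar to its Jordan form J, which has the same characteristic polynomial as A) gives
  χ_A(x) = x^3 - 6*x^2 + 12*x - 8
which factors as (x - 2)^3. The eigenvalues (with algebraic multiplicities) are λ = 2 with multiplicity 3.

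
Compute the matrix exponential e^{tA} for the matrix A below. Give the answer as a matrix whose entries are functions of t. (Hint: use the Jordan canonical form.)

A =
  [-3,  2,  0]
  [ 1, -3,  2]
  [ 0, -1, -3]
e^{tA} =
  [t^2*exp(-3*t) + exp(-3*t), 2*t*exp(-3*t), 2*t^2*exp(-3*t)]
  [t*exp(-3*t), exp(-3*t), 2*t*exp(-3*t)]
  [-t^2*exp(-3*t)/2, -t*exp(-3*t), -t^2*exp(-3*t) + exp(-3*t)]

Strategy: write A = P · J · P⁻¹ where J is a Jordan canonical form, so e^{tA} = P · e^{tJ} · P⁻¹, and e^{tJ} can be computed block-by-block.

A has Jordan form
J =
  [-3,  1,  0]
  [ 0, -3,  1]
  [ 0,  0, -3]
(up to reordering of blocks).

Per-block formulas:
  For a 3×3 Jordan block J_3(-3): exp(t · J_3(-3)) = e^(-3t)·(I + t·N + (t^2/2)·N^2), where N is the 3×3 nilpotent shift.

After assembling e^{tJ} and conjugating by P, we get:

e^{tA} =
  [t^2*exp(-3*t) + exp(-3*t), 2*t*exp(-3*t), 2*t^2*exp(-3*t)]
  [t*exp(-3*t), exp(-3*t), 2*t*exp(-3*t)]
  [-t^2*exp(-3*t)/2, -t*exp(-3*t), -t^2*exp(-3*t) + exp(-3*t)]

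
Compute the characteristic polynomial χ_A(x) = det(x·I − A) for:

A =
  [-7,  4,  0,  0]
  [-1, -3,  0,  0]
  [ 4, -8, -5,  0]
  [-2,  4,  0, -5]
x^4 + 20*x^3 + 150*x^2 + 500*x + 625

Expanding det(x·I − A) (e.g. by cofactor expansion or by noting that A is similar to its Jordan form J, which has the same characteristic polynomial as A) gives
  χ_A(x) = x^4 + 20*x^3 + 150*x^2 + 500*x + 625
which factors as (x + 5)^4. The eigenvalues (with algebraic multiplicities) are λ = -5 with multiplicity 4.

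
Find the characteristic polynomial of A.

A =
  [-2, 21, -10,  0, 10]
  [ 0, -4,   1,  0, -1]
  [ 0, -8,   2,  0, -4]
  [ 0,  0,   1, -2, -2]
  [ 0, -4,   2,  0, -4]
x^5 + 10*x^4 + 40*x^3 + 80*x^2 + 80*x + 32

Expanding det(x·I − A) (e.g. by cofactor expansion or by noting that A is similar to its Jordan form J, which has the same characteristic polynomial as A) gives
  χ_A(x) = x^5 + 10*x^4 + 40*x^3 + 80*x^2 + 80*x + 32
which factors as (x + 2)^5. The eigenvalues (with algebraic multiplicities) are λ = -2 with multiplicity 5.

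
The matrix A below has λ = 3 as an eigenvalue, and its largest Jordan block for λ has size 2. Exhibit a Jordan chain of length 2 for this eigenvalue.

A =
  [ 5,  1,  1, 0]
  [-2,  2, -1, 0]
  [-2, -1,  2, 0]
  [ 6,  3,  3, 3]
A Jordan chain for λ = 3 of length 2:
v_1 = (2, -2, -2, 6)ᵀ
v_2 = (1, 0, 0, 0)ᵀ

Let N = A − (3)·I. We want v_2 with N^2 v_2 = 0 but N^1 v_2 ≠ 0; then v_{j-1} := N · v_j for j = 2, …, 2.

Pick v_2 = (1, 0, 0, 0)ᵀ.
Then v_1 = N · v_2 = (2, -2, -2, 6)ᵀ.

Sanity check: (A − (3)·I) v_1 = (0, 0, 0, 0)ᵀ = 0. ✓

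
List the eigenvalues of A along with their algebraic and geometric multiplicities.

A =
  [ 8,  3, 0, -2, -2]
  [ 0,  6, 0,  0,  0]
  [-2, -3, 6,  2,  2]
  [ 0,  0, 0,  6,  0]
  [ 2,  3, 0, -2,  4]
λ = 6: alg = 5, geom = 4

Step 1 — factor the characteristic polynomial to read off the algebraic multiplicities:
  χ_A(x) = (x - 6)^5

Step 2 — compute geometric multiplicities via the rank-nullity identity g(λ) = n − rank(A − λI):
  rank(A − (6)·I) = 1, so dim ker(A − (6)·I) = n − 1 = 4

Summary:
  λ = 6: algebraic multiplicity = 5, geometric multiplicity = 4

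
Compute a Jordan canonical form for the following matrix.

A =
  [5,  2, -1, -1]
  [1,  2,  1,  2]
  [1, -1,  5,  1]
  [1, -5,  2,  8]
J_2(5) ⊕ J_2(5)

The characteristic polynomial is
  det(x·I − A) = x^4 - 20*x^3 + 150*x^2 - 500*x + 625 = (x - 5)^4

Eigenvalues and multiplicities (the geometric multiplicity of λ is n − rank(A − λI), which equals the number of Jordan blocks for λ):
  λ = 5: algebraic multiplicity = 4, geometric multiplicity = 2

Determining the block sizes for each eigenvalue:
  λ = 5: with am = 4 and gm = 2, the partition is not yet determined (e.g. several partitions of 4 into 2 parts exist). Let N = A − (5)·I. Computing rank(N^1) = 2, rank(N^2) = 0; the number of blocks of size ≥ j is rank(N^{j−1}) − rank(N^j), giving [2, 2]. So we have 2 block(s) of size 2 → block sizes [2, 2]

Assembling the blocks gives a Jordan form
J =
  [5, 1, 0, 0]
  [0, 5, 0, 0]
  [0, 0, 5, 1]
  [0, 0, 0, 5]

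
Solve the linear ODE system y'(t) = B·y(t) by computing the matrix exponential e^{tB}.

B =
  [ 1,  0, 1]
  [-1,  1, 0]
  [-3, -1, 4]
e^{tB} =
  [-t^2*exp(2*t) - t*exp(2*t) + exp(2*t), -t^2*exp(2*t)/2, t^2*exp(2*t)/2 + t*exp(2*t)]
  [t^2*exp(2*t) - t*exp(2*t), t^2*exp(2*t)/2 - t*exp(2*t) + exp(2*t), -t^2*exp(2*t)/2]
  [-t^2*exp(2*t) - 3*t*exp(2*t), -t^2*exp(2*t)/2 - t*exp(2*t), t^2*exp(2*t)/2 + 2*t*exp(2*t) + exp(2*t)]

Strategy: write B = P · J · P⁻¹ where J is a Jordan canonical form, so e^{tB} = P · e^{tJ} · P⁻¹, and e^{tJ} can be computed block-by-block.

B has Jordan form
J =
  [2, 1, 0]
  [0, 2, 1]
  [0, 0, 2]
(up to reordering of blocks).

Per-block formulas:
  For a 3×3 Jordan block J_3(2): exp(t · J_3(2)) = e^(2t)·(I + t·N + (t^2/2)·N^2), where N is the 3×3 nilpotent shift.

After assembling e^{tJ} and conjugating by P, we get:

e^{tB} =
  [-t^2*exp(2*t) - t*exp(2*t) + exp(2*t), -t^2*exp(2*t)/2, t^2*exp(2*t)/2 + t*exp(2*t)]
  [t^2*exp(2*t) - t*exp(2*t), t^2*exp(2*t)/2 - t*exp(2*t) + exp(2*t), -t^2*exp(2*t)/2]
  [-t^2*exp(2*t) - 3*t*exp(2*t), -t^2*exp(2*t)/2 - t*exp(2*t), t^2*exp(2*t)/2 + 2*t*exp(2*t) + exp(2*t)]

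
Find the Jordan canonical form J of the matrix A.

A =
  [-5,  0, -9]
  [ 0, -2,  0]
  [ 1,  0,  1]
J_2(-2) ⊕ J_1(-2)

The characteristic polynomial is
  det(x·I − A) = x^3 + 6*x^2 + 12*x + 8 = (x + 2)^3

Eigenvalues and multiplicities (the geometric multiplicity of λ is n − rank(A − λI), which equals the number of Jordan blocks for λ):
  λ = -2: algebraic multiplicity = 3, geometric multiplicity = 2

Determining the block sizes for each eigenvalue:
  λ = -2: 2 blocks summing to 3 forces exactly one block of size 2 and the rest size 1 → block sizes [2, 1]

Assembling the blocks gives a Jordan form
J =
  [-2,  1,  0]
  [ 0, -2,  0]
  [ 0,  0, -2]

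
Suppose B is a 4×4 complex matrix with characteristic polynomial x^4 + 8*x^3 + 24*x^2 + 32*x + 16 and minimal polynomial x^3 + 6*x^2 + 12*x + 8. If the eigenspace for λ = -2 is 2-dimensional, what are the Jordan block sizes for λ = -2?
Block sizes for λ = -2: [3, 1]

Step 1 — from the characteristic polynomial, algebraic multiplicity of λ = -2 is 4. From dim ker(B − (-2)·I) = 2, there are exactly 2 Jordan blocks for λ = -2.
Step 2 — from the minimal polynomial, the factor (x + 2)^3 tells us the largest block for λ = -2 has size 3.
Step 3 — with total size 4, 2 blocks, and largest block 3, the block sizes (in nonincreasing order) are [3, 1].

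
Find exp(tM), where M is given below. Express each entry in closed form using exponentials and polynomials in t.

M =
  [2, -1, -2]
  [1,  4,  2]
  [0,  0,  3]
e^{tM} =
  [-t*exp(3*t) + exp(3*t), -t*exp(3*t), -2*t*exp(3*t)]
  [t*exp(3*t), t*exp(3*t) + exp(3*t), 2*t*exp(3*t)]
  [0, 0, exp(3*t)]

Strategy: write M = P · J · P⁻¹ where J is a Jordan canonical form, so e^{tM} = P · e^{tJ} · P⁻¹, and e^{tJ} can be computed block-by-block.

M has Jordan form
J =
  [3, 1, 0]
  [0, 3, 0]
  [0, 0, 3]
(up to reordering of blocks).

Per-block formulas:
  For a 1×1 block at λ = 3: exp(t · [3]) = [e^(3t)].
  For a 2×2 Jordan block J_2(3): exp(t · J_2(3)) = e^(3t)·(I + t·N), where N is the 2×2 nilpotent shift.

After assembling e^{tJ} and conjugating by P, we get:

e^{tM} =
  [-t*exp(3*t) + exp(3*t), -t*exp(3*t), -2*t*exp(3*t)]
  [t*exp(3*t), t*exp(3*t) + exp(3*t), 2*t*exp(3*t)]
  [0, 0, exp(3*t)]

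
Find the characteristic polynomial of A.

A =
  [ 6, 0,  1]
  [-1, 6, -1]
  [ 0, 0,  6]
x^3 - 18*x^2 + 108*x - 216

Expanding det(x·I − A) (e.g. by cofactor expansion or by noting that A is similar to its Jordan form J, which has the same characteristic polynomial as A) gives
  χ_A(x) = x^3 - 18*x^2 + 108*x - 216
which factors as (x - 6)^3. The eigenvalues (with algebraic multiplicities) are λ = 6 with multiplicity 3.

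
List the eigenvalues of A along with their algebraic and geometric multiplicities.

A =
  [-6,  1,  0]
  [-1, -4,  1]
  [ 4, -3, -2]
λ = -4: alg = 3, geom = 1

Step 1 — factor the characteristic polynomial to read off the algebraic multiplicities:
  χ_A(x) = (x + 4)^3

Step 2 — compute geometric multiplicities via the rank-nullity identity g(λ) = n − rank(A − λI):
  rank(A − (-4)·I) = 2, so dim ker(A − (-4)·I) = n − 2 = 1

Summary:
  λ = -4: algebraic multiplicity = 3, geometric multiplicity = 1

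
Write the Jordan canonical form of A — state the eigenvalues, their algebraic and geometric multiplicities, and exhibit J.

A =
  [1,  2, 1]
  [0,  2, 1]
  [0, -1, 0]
J_3(1)

The characteristic polynomial is
  det(x·I − A) = x^3 - 3*x^2 + 3*x - 1 = (x - 1)^3

Eigenvalues and multiplicities (the geometric multiplicity of λ is n − rank(A − λI), which equals the number of Jordan blocks for λ):
  λ = 1: algebraic multiplicity = 3, geometric multiplicity = 1

Determining the block sizes for each eigenvalue:
  λ = 1: one block (gm = 1), so the single block has size am = 3 → block sizes [3]

Assembling the blocks gives a Jordan form
J =
  [1, 1, 0]
  [0, 1, 1]
  [0, 0, 1]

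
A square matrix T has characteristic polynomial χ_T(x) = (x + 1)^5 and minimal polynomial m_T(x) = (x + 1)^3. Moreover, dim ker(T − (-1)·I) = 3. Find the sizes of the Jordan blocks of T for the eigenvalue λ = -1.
Block sizes for λ = -1: [3, 1, 1]

Step 1 — from the characteristic polynomial, algebraic multiplicity of λ = -1 is 5. From dim ker(T − (-1)·I) = 3, there are exactly 3 Jordan blocks for λ = -1.
Step 2 — from the minimal polynomial, the factor (x + 1)^3 tells us the largest block for λ = -1 has size 3.
Step 3 — with total size 5, 3 blocks, and largest block 3, the block sizes (in nonincreasing order) are [3, 1, 1].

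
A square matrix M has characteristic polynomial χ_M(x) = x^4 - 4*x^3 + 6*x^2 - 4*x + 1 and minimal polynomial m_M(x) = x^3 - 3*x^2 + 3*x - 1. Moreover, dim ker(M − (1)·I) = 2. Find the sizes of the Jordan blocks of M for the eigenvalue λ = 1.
Block sizes for λ = 1: [3, 1]

Step 1 — from the characteristic polynomial, algebraic multiplicity of λ = 1 is 4. From dim ker(M − (1)·I) = 2, there are exactly 2 Jordan blocks for λ = 1.
Step 2 — from the minimal polynomial, the factor (x − 1)^3 tells us the largest block for λ = 1 has size 3.
Step 3 — with total size 4, 2 blocks, and largest block 3, the block sizes (in nonincreasing order) are [3, 1].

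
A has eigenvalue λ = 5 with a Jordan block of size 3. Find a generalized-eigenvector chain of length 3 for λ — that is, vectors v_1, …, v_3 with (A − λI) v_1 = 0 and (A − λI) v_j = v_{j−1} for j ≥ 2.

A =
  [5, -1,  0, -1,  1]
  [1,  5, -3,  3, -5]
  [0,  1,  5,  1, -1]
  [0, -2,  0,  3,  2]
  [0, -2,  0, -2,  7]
A Jordan chain for λ = 5 of length 3:
v_1 = (-1, 0, 1, -2, -2)ᵀ
v_2 = (0, 1, 0, 0, 0)ᵀ
v_3 = (1, 0, 0, 0, 0)ᵀ

Let N = A − (5)·I. We want v_3 with N^3 v_3 = 0 but N^2 v_3 ≠ 0; then v_{j-1} := N · v_j for j = 3, …, 2.

Pick v_3 = (1, 0, 0, 0, 0)ᵀ.
Then v_2 = N · v_3 = (0, 1, 0, 0, 0)ᵀ.
Then v_1 = N · v_2 = (-1, 0, 1, -2, -2)ᵀ.

Sanity check: (A − (5)·I) v_1 = (0, 0, 0, 0, 0)ᵀ = 0. ✓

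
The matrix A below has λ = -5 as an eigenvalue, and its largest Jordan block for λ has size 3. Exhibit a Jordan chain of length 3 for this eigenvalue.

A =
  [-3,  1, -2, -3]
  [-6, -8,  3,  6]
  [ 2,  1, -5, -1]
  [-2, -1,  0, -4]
A Jordan chain for λ = -5 of length 3:
v_1 = (-1, 3, -1, 1)ᵀ
v_2 = (-2, 3, 0, 0)ᵀ
v_3 = (0, 0, 1, 0)ᵀ

Let N = A − (-5)·I. We want v_3 with N^3 v_3 = 0 but N^2 v_3 ≠ 0; then v_{j-1} := N · v_j for j = 3, …, 2.

Pick v_3 = (0, 0, 1, 0)ᵀ.
Then v_2 = N · v_3 = (-2, 3, 0, 0)ᵀ.
Then v_1 = N · v_2 = (-1, 3, -1, 1)ᵀ.

Sanity check: (A − (-5)·I) v_1 = (0, 0, 0, 0)ᵀ = 0. ✓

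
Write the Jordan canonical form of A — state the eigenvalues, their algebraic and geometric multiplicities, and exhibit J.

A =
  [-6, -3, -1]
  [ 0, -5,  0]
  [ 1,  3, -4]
J_2(-5) ⊕ J_1(-5)

The characteristic polynomial is
  det(x·I − A) = x^3 + 15*x^2 + 75*x + 125 = (x + 5)^3

Eigenvalues and multiplicities (the geometric multiplicity of λ is n − rank(A − λI), which equals the number of Jordan blocks for λ):
  λ = -5: algebraic multiplicity = 3, geometric multiplicity = 2

Determining the block sizes for each eigenvalue:
  λ = -5: 2 blocks summing to 3 forces exactly one block of size 2 and the rest size 1 → block sizes [2, 1]

Assembling the blocks gives a Jordan form
J =
  [-5,  1,  0]
  [ 0, -5,  0]
  [ 0,  0, -5]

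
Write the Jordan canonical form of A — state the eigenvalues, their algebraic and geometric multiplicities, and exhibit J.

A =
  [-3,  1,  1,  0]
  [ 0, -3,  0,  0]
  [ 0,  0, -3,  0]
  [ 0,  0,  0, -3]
J_2(-3) ⊕ J_1(-3) ⊕ J_1(-3)

The characteristic polynomial is
  det(x·I − A) = x^4 + 12*x^3 + 54*x^2 + 108*x + 81 = (x + 3)^4

Eigenvalues and multiplicities (the geometric multiplicity of λ is n − rank(A − λI), which equals the number of Jordan blocks for λ):
  λ = -3: algebraic multiplicity = 4, geometric multiplicity = 3

Determining the block sizes for each eigenvalue:
  λ = -3: 3 blocks summing to 4 forces exactly one block of size 2 and the rest size 1 → block sizes [2, 1, 1]

Assembling the blocks gives a Jordan form
J =
  [-3,  1,  0,  0]
  [ 0, -3,  0,  0]
  [ 0,  0, -3,  0]
  [ 0,  0,  0, -3]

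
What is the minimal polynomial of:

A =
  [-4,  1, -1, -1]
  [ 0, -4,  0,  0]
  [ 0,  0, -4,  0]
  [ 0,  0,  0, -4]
x^2 + 8*x + 16

The characteristic polynomial is χ_A(x) = (x + 4)^4, so the eigenvalues are known. The minimal polynomial is
  m_A(x) = Π_λ (x − λ)^{k_λ}
where k_λ is the size of the *largest* Jordan block for λ (equivalently, the smallest k with (A − λI)^k v = 0 for every generalised eigenvector v of λ).

  λ = -4: largest Jordan block has size 2, contributing (x + 4)^2

So m_A(x) = (x + 4)^2 = x^2 + 8*x + 16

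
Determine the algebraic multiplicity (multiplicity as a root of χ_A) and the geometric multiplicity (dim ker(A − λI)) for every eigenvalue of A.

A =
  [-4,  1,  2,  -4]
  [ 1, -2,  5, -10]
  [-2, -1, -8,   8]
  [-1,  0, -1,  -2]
λ = -4: alg = 4, geom = 2

Step 1 — factor the characteristic polynomial to read off the algebraic multiplicities:
  χ_A(x) = (x + 4)^4

Step 2 — compute geometric multiplicities via the rank-nullity identity g(λ) = n − rank(A − λI):
  rank(A − (-4)·I) = 2, so dim ker(A − (-4)·I) = n − 2 = 2

Summary:
  λ = -4: algebraic multiplicity = 4, geometric multiplicity = 2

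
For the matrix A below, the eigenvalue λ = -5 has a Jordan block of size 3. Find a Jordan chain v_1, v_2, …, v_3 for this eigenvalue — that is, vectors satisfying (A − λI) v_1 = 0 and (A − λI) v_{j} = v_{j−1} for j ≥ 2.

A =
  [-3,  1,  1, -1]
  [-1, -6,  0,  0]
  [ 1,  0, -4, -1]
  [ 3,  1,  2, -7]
A Jordan chain for λ = -5 of length 3:
v_1 = (1, -1, 0, 1)ᵀ
v_2 = (2, -1, 1, 3)ᵀ
v_3 = (1, 0, 0, 0)ᵀ

Let N = A − (-5)·I. We want v_3 with N^3 v_3 = 0 but N^2 v_3 ≠ 0; then v_{j-1} := N · v_j for j = 3, …, 2.

Pick v_3 = (1, 0, 0, 0)ᵀ.
Then v_2 = N · v_3 = (2, -1, 1, 3)ᵀ.
Then v_1 = N · v_2 = (1, -1, 0, 1)ᵀ.

Sanity check: (A − (-5)·I) v_1 = (0, 0, 0, 0)ᵀ = 0. ✓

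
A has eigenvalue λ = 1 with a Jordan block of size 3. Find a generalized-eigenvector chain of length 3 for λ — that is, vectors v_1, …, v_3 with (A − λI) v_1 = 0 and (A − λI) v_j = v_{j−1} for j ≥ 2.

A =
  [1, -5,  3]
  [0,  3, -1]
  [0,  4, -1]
A Jordan chain for λ = 1 of length 3:
v_1 = (2, 0, 0)ᵀ
v_2 = (-5, 2, 4)ᵀ
v_3 = (0, 1, 0)ᵀ

Let N = A − (1)·I. We want v_3 with N^3 v_3 = 0 but N^2 v_3 ≠ 0; then v_{j-1} := N · v_j for j = 3, …, 2.

Pick v_3 = (0, 1, 0)ᵀ.
Then v_2 = N · v_3 = (-5, 2, 4)ᵀ.
Then v_1 = N · v_2 = (2, 0, 0)ᵀ.

Sanity check: (A − (1)·I) v_1 = (0, 0, 0)ᵀ = 0. ✓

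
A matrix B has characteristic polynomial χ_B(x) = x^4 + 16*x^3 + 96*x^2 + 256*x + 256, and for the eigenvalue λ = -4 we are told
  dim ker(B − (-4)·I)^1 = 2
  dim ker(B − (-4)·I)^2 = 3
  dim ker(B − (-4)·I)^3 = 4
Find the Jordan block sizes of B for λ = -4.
Block sizes for λ = -4: [3, 1]

From the dimensions of kernels of powers, the number of Jordan blocks of size at least j is d_j − d_{j−1} where d_j = dim ker(N^j) (with d_0 = 0). Computing the differences gives [2, 1, 1].
The number of blocks of size exactly k is (#blocks of size ≥ k) − (#blocks of size ≥ k + 1), so the partition is: 1 block(s) of size 1, 1 block(s) of size 3.
In nonincreasing order the block sizes are [3, 1].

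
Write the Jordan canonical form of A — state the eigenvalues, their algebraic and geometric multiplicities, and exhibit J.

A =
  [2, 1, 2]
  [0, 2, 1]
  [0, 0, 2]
J_3(2)

The characteristic polynomial is
  det(x·I − A) = x^3 - 6*x^2 + 12*x - 8 = (x - 2)^3

Eigenvalues and multiplicities (the geometric multiplicity of λ is n − rank(A − λI), which equals the number of Jordan blocks for λ):
  λ = 2: algebraic multiplicity = 3, geometric multiplicity = 1

Determining the block sizes for each eigenvalue:
  λ = 2: one block (gm = 1), so the single block has size am = 3 → block sizes [3]

Assembling the blocks gives a Jordan form
J =
  [2, 1, 0]
  [0, 2, 1]
  [0, 0, 2]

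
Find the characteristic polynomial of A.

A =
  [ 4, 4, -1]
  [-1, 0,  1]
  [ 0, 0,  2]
x^3 - 6*x^2 + 12*x - 8

Expanding det(x·I − A) (e.g. by cofactor expansion or by noting that A is similar to its Jordan form J, which has the same characteristic polynomial as A) gives
  χ_A(x) = x^3 - 6*x^2 + 12*x - 8
which factors as (x - 2)^3. The eigenvalues (with algebraic multiplicities) are λ = 2 with multiplicity 3.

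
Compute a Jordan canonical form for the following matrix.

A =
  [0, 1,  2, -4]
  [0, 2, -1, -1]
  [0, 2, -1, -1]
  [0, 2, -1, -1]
J_3(0) ⊕ J_1(0)

The characteristic polynomial is
  det(x·I − A) = x^4

Eigenvalues and multiplicities (the geometric multiplicity of λ is n − rank(A − λI), which equals the number of Jordan blocks for λ):
  λ = 0: algebraic multiplicity = 4, geometric multiplicity = 2

Determining the block sizes for each eigenvalue:
  λ = 0: with am = 4 and gm = 2, the partition is not yet determined (e.g. several partitions of 4 into 2 parts exist). Let N = A − (0)·I. Computing rank(N^1) = 2, rank(N^2) = 1, rank(N^3) = 0; the number of blocks of size ≥ j is rank(N^{j−1}) − rank(N^j), giving [2, 1, 1]. So we have 1 block(s) of size 3, 1 block(s) of size 1 → block sizes [3, 1]

Assembling the blocks gives a Jordan form
J =
  [0, 1, 0, 0]
  [0, 0, 1, 0]
  [0, 0, 0, 0]
  [0, 0, 0, 0]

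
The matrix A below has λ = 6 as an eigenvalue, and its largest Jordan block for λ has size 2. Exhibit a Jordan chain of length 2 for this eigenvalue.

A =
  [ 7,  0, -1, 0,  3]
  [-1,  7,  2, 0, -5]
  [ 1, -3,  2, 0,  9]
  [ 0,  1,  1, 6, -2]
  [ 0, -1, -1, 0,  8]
A Jordan chain for λ = 6 of length 2:
v_1 = (1, -1, 1, 0, 0)ᵀ
v_2 = (1, 0, 0, 0, 0)ᵀ

Let N = A − (6)·I. We want v_2 with N^2 v_2 = 0 but N^1 v_2 ≠ 0; then v_{j-1} := N · v_j for j = 2, …, 2.

Pick v_2 = (1, 0, 0, 0, 0)ᵀ.
Then v_1 = N · v_2 = (1, -1, 1, 0, 0)ᵀ.

Sanity check: (A − (6)·I) v_1 = (0, 0, 0, 0, 0)ᵀ = 0. ✓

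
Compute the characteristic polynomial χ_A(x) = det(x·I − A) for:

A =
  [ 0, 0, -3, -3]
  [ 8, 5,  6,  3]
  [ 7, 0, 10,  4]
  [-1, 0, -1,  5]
x^4 - 20*x^3 + 147*x^2 - 468*x + 540

Expanding det(x·I − A) (e.g. by cofactor expansion or by noting that A is similar to its Jordan form J, which has the same characteristic polynomial as A) gives
  χ_A(x) = x^4 - 20*x^3 + 147*x^2 - 468*x + 540
which factors as (x - 6)^2*(x - 5)*(x - 3). The eigenvalues (with algebraic multiplicities) are λ = 3 with multiplicity 1, λ = 5 with multiplicity 1, λ = 6 with multiplicity 2.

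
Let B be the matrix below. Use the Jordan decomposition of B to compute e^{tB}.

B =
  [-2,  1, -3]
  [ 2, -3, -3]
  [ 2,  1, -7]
e^{tB} =
  [2*t*exp(-4*t) + exp(-4*t), t*exp(-4*t), -3*t*exp(-4*t)]
  [2*t*exp(-4*t), t*exp(-4*t) + exp(-4*t), -3*t*exp(-4*t)]
  [2*t*exp(-4*t), t*exp(-4*t), -3*t*exp(-4*t) + exp(-4*t)]

Strategy: write B = P · J · P⁻¹ where J is a Jordan canonical form, so e^{tB} = P · e^{tJ} · P⁻¹, and e^{tJ} can be computed block-by-block.

B has Jordan form
J =
  [-4,  1,  0]
  [ 0, -4,  0]
  [ 0,  0, -4]
(up to reordering of blocks).

Per-block formulas:
  For a 2×2 Jordan block J_2(-4): exp(t · J_2(-4)) = e^(-4t)·(I + t·N), where N is the 2×2 nilpotent shift.
  For a 1×1 block at λ = -4: exp(t · [-4]) = [e^(-4t)].

After assembling e^{tJ} and conjugating by P, we get:

e^{tB} =
  [2*t*exp(-4*t) + exp(-4*t), t*exp(-4*t), -3*t*exp(-4*t)]
  [2*t*exp(-4*t), t*exp(-4*t) + exp(-4*t), -3*t*exp(-4*t)]
  [2*t*exp(-4*t), t*exp(-4*t), -3*t*exp(-4*t) + exp(-4*t)]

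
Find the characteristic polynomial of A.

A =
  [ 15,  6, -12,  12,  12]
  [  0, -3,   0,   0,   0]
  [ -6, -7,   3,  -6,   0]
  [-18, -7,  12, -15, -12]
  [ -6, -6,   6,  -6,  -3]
x^5 + 3*x^4 - 18*x^3 - 54*x^2 + 81*x + 243

Expanding det(x·I − A) (e.g. by cofactor expansion or by noting that A is similar to its Jordan form J, which has the same characteristic polynomial as A) gives
  χ_A(x) = x^5 + 3*x^4 - 18*x^3 - 54*x^2 + 81*x + 243
which factors as (x - 3)^2*(x + 3)^3. The eigenvalues (with algebraic multiplicities) are λ = -3 with multiplicity 3, λ = 3 with multiplicity 2.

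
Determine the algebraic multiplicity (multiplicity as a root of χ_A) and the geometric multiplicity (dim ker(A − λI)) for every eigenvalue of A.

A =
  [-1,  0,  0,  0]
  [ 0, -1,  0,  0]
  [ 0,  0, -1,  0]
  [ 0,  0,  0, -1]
λ = -1: alg = 4, geom = 4

Step 1 — factor the characteristic polynomial to read off the algebraic multiplicities:
  χ_A(x) = (x + 1)^4

Step 2 — compute geometric multiplicities via the rank-nullity identity g(λ) = n − rank(A − λI):
  rank(A − (-1)·I) = 0, so dim ker(A − (-1)·I) = n − 0 = 4

Summary:
  λ = -1: algebraic multiplicity = 4, geometric multiplicity = 4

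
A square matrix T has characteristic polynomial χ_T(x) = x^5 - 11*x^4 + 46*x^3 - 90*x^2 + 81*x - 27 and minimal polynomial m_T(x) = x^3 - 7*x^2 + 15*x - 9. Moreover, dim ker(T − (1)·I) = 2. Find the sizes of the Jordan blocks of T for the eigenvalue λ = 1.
Block sizes for λ = 1: [1, 1]

Step 1 — from the characteristic polynomial, algebraic multiplicity of λ = 1 is 2. From dim ker(T − (1)·I) = 2, there are exactly 2 Jordan blocks for λ = 1.
Step 2 — from the minimal polynomial, the factor (x − 1) tells us the largest block for λ = 1 has size 1.
Step 3 — with total size 2, 2 blocks, and largest block 1, the block sizes (in nonincreasing order) are [1, 1].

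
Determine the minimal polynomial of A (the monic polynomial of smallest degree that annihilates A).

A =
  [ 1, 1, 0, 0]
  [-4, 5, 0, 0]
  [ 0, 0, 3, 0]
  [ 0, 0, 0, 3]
x^2 - 6*x + 9

The characteristic polynomial is χ_A(x) = (x - 3)^4, so the eigenvalues are known. The minimal polynomial is
  m_A(x) = Π_λ (x − λ)^{k_λ}
where k_λ is the size of the *largest* Jordan block for λ (equivalently, the smallest k with (A − λI)^k v = 0 for every generalised eigenvector v of λ).

  λ = 3: largest Jordan block has size 2, contributing (x − 3)^2

So m_A(x) = (x - 3)^2 = x^2 - 6*x + 9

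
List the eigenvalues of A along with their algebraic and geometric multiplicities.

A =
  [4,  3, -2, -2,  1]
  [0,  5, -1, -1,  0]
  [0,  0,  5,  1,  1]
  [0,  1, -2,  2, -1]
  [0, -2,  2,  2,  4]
λ = 4: alg = 5, geom = 3

Step 1 — factor the characteristic polynomial to read off the algebraic multiplicities:
  χ_A(x) = (x - 4)^5

Step 2 — compute geometric multiplicities via the rank-nullity identity g(λ) = n − rank(A − λI):
  rank(A − (4)·I) = 2, so dim ker(A − (4)·I) = n − 2 = 3

Summary:
  λ = 4: algebraic multiplicity = 5, geometric multiplicity = 3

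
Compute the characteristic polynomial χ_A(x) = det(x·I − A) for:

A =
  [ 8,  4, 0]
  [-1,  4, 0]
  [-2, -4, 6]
x^3 - 18*x^2 + 108*x - 216

Expanding det(x·I − A) (e.g. by cofactor expansion or by noting that A is similar to its Jordan form J, which has the same characteristic polynomial as A) gives
  χ_A(x) = x^3 - 18*x^2 + 108*x - 216
which factors as (x - 6)^3. The eigenvalues (with algebraic multiplicities) are λ = 6 with multiplicity 3.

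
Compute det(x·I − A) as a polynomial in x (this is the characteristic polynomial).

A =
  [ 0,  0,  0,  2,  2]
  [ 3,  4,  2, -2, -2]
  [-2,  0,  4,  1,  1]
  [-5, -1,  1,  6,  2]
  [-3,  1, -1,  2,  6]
x^5 - 20*x^4 + 160*x^3 - 640*x^2 + 1280*x - 1024

Expanding det(x·I − A) (e.g. by cofactor expansion or by noting that A is similar to its Jordan form J, which has the same characteristic polynomial as A) gives
  χ_A(x) = x^5 - 20*x^4 + 160*x^3 - 640*x^2 + 1280*x - 1024
which factors as (x - 4)^5. The eigenvalues (with algebraic multiplicities) are λ = 4 with multiplicity 5.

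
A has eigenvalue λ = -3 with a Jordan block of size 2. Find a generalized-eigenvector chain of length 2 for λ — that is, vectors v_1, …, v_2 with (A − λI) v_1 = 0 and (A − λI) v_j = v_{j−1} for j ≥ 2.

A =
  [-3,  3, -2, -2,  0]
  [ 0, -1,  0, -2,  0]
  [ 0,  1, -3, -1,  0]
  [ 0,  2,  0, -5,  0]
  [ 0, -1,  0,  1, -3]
A Jordan chain for λ = -3 of length 2:
v_1 = (3, 2, 1, 2, -1)ᵀ
v_2 = (0, 1, 0, 0, 0)ᵀ

Let N = A − (-3)·I. We want v_2 with N^2 v_2 = 0 but N^1 v_2 ≠ 0; then v_{j-1} := N · v_j for j = 2, …, 2.

Pick v_2 = (0, 1, 0, 0, 0)ᵀ.
Then v_1 = N · v_2 = (3, 2, 1, 2, -1)ᵀ.

Sanity check: (A − (-3)·I) v_1 = (0, 0, 0, 0, 0)ᵀ = 0. ✓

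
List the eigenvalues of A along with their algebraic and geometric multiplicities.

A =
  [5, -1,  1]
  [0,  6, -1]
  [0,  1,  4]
λ = 5: alg = 3, geom = 2

Step 1 — factor the characteristic polynomial to read off the algebraic multiplicities:
  χ_A(x) = (x - 5)^3

Step 2 — compute geometric multiplicities via the rank-nullity identity g(λ) = n − rank(A − λI):
  rank(A − (5)·I) = 1, so dim ker(A − (5)·I) = n − 1 = 2

Summary:
  λ = 5: algebraic multiplicity = 3, geometric multiplicity = 2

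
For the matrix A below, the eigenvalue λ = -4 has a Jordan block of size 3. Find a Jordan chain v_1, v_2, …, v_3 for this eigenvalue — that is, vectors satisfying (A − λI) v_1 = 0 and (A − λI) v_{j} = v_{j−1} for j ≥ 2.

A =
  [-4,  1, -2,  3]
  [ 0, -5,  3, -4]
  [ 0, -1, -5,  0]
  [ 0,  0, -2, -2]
A Jordan chain for λ = -4 of length 3:
v_1 = (1, -2, 2, 2)ᵀ
v_2 = (1, -1, -1, 0)ᵀ
v_3 = (0, 1, 0, 0)ᵀ

Let N = A − (-4)·I. We want v_3 with N^3 v_3 = 0 but N^2 v_3 ≠ 0; then v_{j-1} := N · v_j for j = 3, …, 2.

Pick v_3 = (0, 1, 0, 0)ᵀ.
Then v_2 = N · v_3 = (1, -1, -1, 0)ᵀ.
Then v_1 = N · v_2 = (1, -2, 2, 2)ᵀ.

Sanity check: (A − (-4)·I) v_1 = (0, 0, 0, 0)ᵀ = 0. ✓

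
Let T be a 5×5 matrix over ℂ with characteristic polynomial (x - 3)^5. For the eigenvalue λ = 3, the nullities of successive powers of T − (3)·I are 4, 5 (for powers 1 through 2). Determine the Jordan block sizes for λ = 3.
Block sizes for λ = 3: [2, 1, 1, 1]

From the dimensions of kernels of powers, the number of Jordan blocks of size at least j is d_j − d_{j−1} where d_j = dim ker(N^j) (with d_0 = 0). Computing the differences gives [4, 1].
The number of blocks of size exactly k is (#blocks of size ≥ k) − (#blocks of size ≥ k + 1), so the partition is: 3 block(s) of size 1, 1 block(s) of size 2.
In nonincreasing order the block sizes are [2, 1, 1, 1].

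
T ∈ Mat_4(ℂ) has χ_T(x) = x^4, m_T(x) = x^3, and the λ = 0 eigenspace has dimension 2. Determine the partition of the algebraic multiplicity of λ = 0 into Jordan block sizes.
Block sizes for λ = 0: [3, 1]

Step 1 — from the characteristic polynomial, algebraic multiplicity of λ = 0 is 4. From dim ker(T − (0)·I) = 2, there are exactly 2 Jordan blocks for λ = 0.
Step 2 — from the minimal polynomial, the factor (x − 0)^3 tells us the largest block for λ = 0 has size 3.
Step 3 — with total size 4, 2 blocks, and largest block 3, the block sizes (in nonincreasing order) are [3, 1].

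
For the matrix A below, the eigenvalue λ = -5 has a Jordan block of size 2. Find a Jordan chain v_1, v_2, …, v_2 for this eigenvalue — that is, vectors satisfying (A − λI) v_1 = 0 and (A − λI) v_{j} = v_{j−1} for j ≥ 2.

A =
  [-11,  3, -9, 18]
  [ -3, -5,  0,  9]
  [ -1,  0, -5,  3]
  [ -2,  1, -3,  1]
A Jordan chain for λ = -5 of length 2:
v_1 = (-6, -3, -1, -2)ᵀ
v_2 = (1, 0, 0, 0)ᵀ

Let N = A − (-5)·I. We want v_2 with N^2 v_2 = 0 but N^1 v_2 ≠ 0; then v_{j-1} := N · v_j for j = 2, …, 2.

Pick v_2 = (1, 0, 0, 0)ᵀ.
Then v_1 = N · v_2 = (-6, -3, -1, -2)ᵀ.

Sanity check: (A − (-5)·I) v_1 = (0, 0, 0, 0)ᵀ = 0. ✓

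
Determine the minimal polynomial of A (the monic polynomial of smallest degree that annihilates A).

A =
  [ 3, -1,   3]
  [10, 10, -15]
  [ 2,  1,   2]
x^2 - 10*x + 25

The characteristic polynomial is χ_A(x) = (x - 5)^3, so the eigenvalues are known. The minimal polynomial is
  m_A(x) = Π_λ (x − λ)^{k_λ}
where k_λ is the size of the *largest* Jordan block for λ (equivalently, the smallest k with (A − λI)^k v = 0 for every generalised eigenvector v of λ).

  λ = 5: largest Jordan block has size 2, contributing (x − 5)^2

So m_A(x) = (x - 5)^2 = x^2 - 10*x + 25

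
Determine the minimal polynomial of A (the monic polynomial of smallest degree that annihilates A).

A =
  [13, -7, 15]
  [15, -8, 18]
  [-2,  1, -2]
x^3 - 3*x^2 + 3*x - 1

The characteristic polynomial is χ_A(x) = (x - 1)^3, so the eigenvalues are known. The minimal polynomial is
  m_A(x) = Π_λ (x − λ)^{k_λ}
where k_λ is the size of the *largest* Jordan block for λ (equivalently, the smallest k with (A − λI)^k v = 0 for every generalised eigenvector v of λ).

  λ = 1: largest Jordan block has size 3, contributing (x − 1)^3

So m_A(x) = (x - 1)^3 = x^3 - 3*x^2 + 3*x - 1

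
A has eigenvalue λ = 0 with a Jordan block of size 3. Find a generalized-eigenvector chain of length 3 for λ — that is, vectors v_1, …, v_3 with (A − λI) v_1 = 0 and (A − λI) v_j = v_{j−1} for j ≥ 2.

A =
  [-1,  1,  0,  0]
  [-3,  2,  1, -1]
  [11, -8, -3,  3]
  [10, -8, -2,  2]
A Jordan chain for λ = 0 of length 3:
v_1 = (-2, -2, 10, 12)ᵀ
v_2 = (-1, -3, 11, 10)ᵀ
v_3 = (1, 0, 0, 0)ᵀ

Let N = A − (0)·I. We want v_3 with N^3 v_3 = 0 but N^2 v_3 ≠ 0; then v_{j-1} := N · v_j for j = 3, …, 2.

Pick v_3 = (1, 0, 0, 0)ᵀ.
Then v_2 = N · v_3 = (-1, -3, 11, 10)ᵀ.
Then v_1 = N · v_2 = (-2, -2, 10, 12)ᵀ.

Sanity check: (A − (0)·I) v_1 = (0, 0, 0, 0)ᵀ = 0. ✓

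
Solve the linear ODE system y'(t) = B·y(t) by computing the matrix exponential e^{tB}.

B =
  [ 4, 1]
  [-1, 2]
e^{tB} =
  [t*exp(3*t) + exp(3*t), t*exp(3*t)]
  [-t*exp(3*t), -t*exp(3*t) + exp(3*t)]

Strategy: write B = P · J · P⁻¹ where J is a Jordan canonical form, so e^{tB} = P · e^{tJ} · P⁻¹, and e^{tJ} can be computed block-by-block.

B has Jordan form
J =
  [3, 1]
  [0, 3]
(up to reordering of blocks).

Per-block formulas:
  For a 2×2 Jordan block J_2(3): exp(t · J_2(3)) = e^(3t)·(I + t·N), where N is the 2×2 nilpotent shift.

After assembling e^{tJ} and conjugating by P, we get:

e^{tB} =
  [t*exp(3*t) + exp(3*t), t*exp(3*t)]
  [-t*exp(3*t), -t*exp(3*t) + exp(3*t)]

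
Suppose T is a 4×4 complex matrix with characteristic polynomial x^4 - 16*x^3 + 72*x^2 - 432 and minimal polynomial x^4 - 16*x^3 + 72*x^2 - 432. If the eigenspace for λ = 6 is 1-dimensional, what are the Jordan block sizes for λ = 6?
Block sizes for λ = 6: [3]

Step 1 — from the characteristic polynomial, algebraic multiplicity of λ = 6 is 3. From dim ker(T − (6)·I) = 1, there are exactly 1 Jordan blocks for λ = 6.
Step 2 — from the minimal polynomial, the factor (x − 6)^3 tells us the largest block for λ = 6 has size 3.
Step 3 — with total size 3, 1 blocks, and largest block 3, the block sizes (in nonincreasing order) are [3].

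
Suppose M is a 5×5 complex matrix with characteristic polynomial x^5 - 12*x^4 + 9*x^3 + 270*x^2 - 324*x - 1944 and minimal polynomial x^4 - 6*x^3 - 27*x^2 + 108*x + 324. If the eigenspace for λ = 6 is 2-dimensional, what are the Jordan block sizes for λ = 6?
Block sizes for λ = 6: [2, 1]

Step 1 — from the characteristic polynomial, algebraic multiplicity of λ = 6 is 3. From dim ker(M − (6)·I) = 2, there are exactly 2 Jordan blocks for λ = 6.
Step 2 — from the minimal polynomial, the factor (x − 6)^2 tells us the largest block for λ = 6 has size 2.
Step 3 — with total size 3, 2 blocks, and largest block 2, the block sizes (in nonincreasing order) are [2, 1].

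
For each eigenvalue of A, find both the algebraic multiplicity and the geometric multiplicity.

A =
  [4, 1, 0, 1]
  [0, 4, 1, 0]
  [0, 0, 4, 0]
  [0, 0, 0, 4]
λ = 4: alg = 4, geom = 2

Step 1 — factor the characteristic polynomial to read off the algebraic multiplicities:
  χ_A(x) = (x - 4)^4

Step 2 — compute geometric multiplicities via the rank-nullity identity g(λ) = n − rank(A − λI):
  rank(A − (4)·I) = 2, so dim ker(A − (4)·I) = n − 2 = 2

Summary:
  λ = 4: algebraic multiplicity = 4, geometric multiplicity = 2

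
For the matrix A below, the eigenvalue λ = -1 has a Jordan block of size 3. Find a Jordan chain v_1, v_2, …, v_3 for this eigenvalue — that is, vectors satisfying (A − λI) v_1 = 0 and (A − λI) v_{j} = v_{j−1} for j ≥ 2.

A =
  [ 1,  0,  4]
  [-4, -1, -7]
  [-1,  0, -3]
A Jordan chain for λ = -1 of length 3:
v_1 = (0, -1, 0)ᵀ
v_2 = (2, -4, -1)ᵀ
v_3 = (1, 0, 0)ᵀ

Let N = A − (-1)·I. We want v_3 with N^3 v_3 = 0 but N^2 v_3 ≠ 0; then v_{j-1} := N · v_j for j = 3, …, 2.

Pick v_3 = (1, 0, 0)ᵀ.
Then v_2 = N · v_3 = (2, -4, -1)ᵀ.
Then v_1 = N · v_2 = (0, -1, 0)ᵀ.

Sanity check: (A − (-1)·I) v_1 = (0, 0, 0)ᵀ = 0. ✓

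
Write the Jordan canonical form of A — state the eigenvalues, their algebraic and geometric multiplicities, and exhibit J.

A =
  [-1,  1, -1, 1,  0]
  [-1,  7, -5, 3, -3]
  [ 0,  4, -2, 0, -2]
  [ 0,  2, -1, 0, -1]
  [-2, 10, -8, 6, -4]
J_3(0) ⊕ J_2(0)

The characteristic polynomial is
  det(x·I − A) = x^5

Eigenvalues and multiplicities (the geometric multiplicity of λ is n − rank(A − λI), which equals the number of Jordan blocks for λ):
  λ = 0: algebraic multiplicity = 5, geometric multiplicity = 2

Determining the block sizes for each eigenvalue:
  λ = 0: with am = 5 and gm = 2, the partition is not yet determined (e.g. several partitions of 5 into 2 parts exist). Let N = A − (0)·I. Computing rank(N^1) = 3, rank(N^2) = 1, rank(N^3) = 0; the number of blocks of size ≥ j is rank(N^{j−1}) − rank(N^j), giving [2, 2, 1]. So we have 1 block(s) of size 3, 1 block(s) of size 2 → block sizes [3, 2]

Assembling the blocks gives a Jordan form
J =
  [0, 1, 0, 0, 0]
  [0, 0, 1, 0, 0]
  [0, 0, 0, 0, 0]
  [0, 0, 0, 0, 1]
  [0, 0, 0, 0, 0]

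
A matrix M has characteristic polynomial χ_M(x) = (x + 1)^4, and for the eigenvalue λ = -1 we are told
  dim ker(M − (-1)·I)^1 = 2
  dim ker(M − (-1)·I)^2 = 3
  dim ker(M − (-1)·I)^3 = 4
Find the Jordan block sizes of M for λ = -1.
Block sizes for λ = -1: [3, 1]

From the dimensions of kernels of powers, the number of Jordan blocks of size at least j is d_j − d_{j−1} where d_j = dim ker(N^j) (with d_0 = 0). Computing the differences gives [2, 1, 1].
The number of blocks of size exactly k is (#blocks of size ≥ k) − (#blocks of size ≥ k + 1), so the partition is: 1 block(s) of size 1, 1 block(s) of size 3.
In nonincreasing order the block sizes are [3, 1].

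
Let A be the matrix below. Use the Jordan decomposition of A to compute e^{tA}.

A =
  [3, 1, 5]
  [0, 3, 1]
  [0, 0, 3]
e^{tA} =
  [exp(3*t), t*exp(3*t), t^2*exp(3*t)/2 + 5*t*exp(3*t)]
  [0, exp(3*t), t*exp(3*t)]
  [0, 0, exp(3*t)]

Strategy: write A = P · J · P⁻¹ where J is a Jordan canonical form, so e^{tA} = P · e^{tJ} · P⁻¹, and e^{tJ} can be computed block-by-block.

A has Jordan form
J =
  [3, 1, 0]
  [0, 3, 1]
  [0, 0, 3]
(up to reordering of blocks).

Per-block formulas:
  For a 3×3 Jordan block J_3(3): exp(t · J_3(3)) = e^(3t)·(I + t·N + (t^2/2)·N^2), where N is the 3×3 nilpotent shift.

After assembling e^{tJ} and conjugating by P, we get:

e^{tA} =
  [exp(3*t), t*exp(3*t), t^2*exp(3*t)/2 + 5*t*exp(3*t)]
  [0, exp(3*t), t*exp(3*t)]
  [0, 0, exp(3*t)]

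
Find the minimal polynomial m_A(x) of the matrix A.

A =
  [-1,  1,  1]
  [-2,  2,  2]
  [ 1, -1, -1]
x^2

The characteristic polynomial is χ_A(x) = x^3, so the eigenvalues are known. The minimal polynomial is
  m_A(x) = Π_λ (x − λ)^{k_λ}
where k_λ is the size of the *largest* Jordan block for λ (equivalently, the smallest k with (A − λI)^k v = 0 for every generalised eigenvector v of λ).

  λ = 0: largest Jordan block has size 2, contributing (x − 0)^2

So m_A(x) = x^2 = x^2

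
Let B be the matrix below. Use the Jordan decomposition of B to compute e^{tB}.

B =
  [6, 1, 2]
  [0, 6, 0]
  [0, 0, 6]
e^{tB} =
  [exp(6*t), t*exp(6*t), 2*t*exp(6*t)]
  [0, exp(6*t), 0]
  [0, 0, exp(6*t)]

Strategy: write B = P · J · P⁻¹ where J is a Jordan canonical form, so e^{tB} = P · e^{tJ} · P⁻¹, and e^{tJ} can be computed block-by-block.

B has Jordan form
J =
  [6, 1, 0]
  [0, 6, 0]
  [0, 0, 6]
(up to reordering of blocks).

Per-block formulas:
  For a 1×1 block at λ = 6: exp(t · [6]) = [e^(6t)].
  For a 2×2 Jordan block J_2(6): exp(t · J_2(6)) = e^(6t)·(I + t·N), where N is the 2×2 nilpotent shift.

After assembling e^{tJ} and conjugating by P, we get:

e^{tB} =
  [exp(6*t), t*exp(6*t), 2*t*exp(6*t)]
  [0, exp(6*t), 0]
  [0, 0, exp(6*t)]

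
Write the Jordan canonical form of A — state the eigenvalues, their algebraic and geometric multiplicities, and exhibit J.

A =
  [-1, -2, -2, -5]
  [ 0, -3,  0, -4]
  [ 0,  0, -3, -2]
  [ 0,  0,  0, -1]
J_1(-3) ⊕ J_1(-3) ⊕ J_2(-1)

The characteristic polynomial is
  det(x·I − A) = x^4 + 8*x^3 + 22*x^2 + 24*x + 9 = (x + 1)^2*(x + 3)^2

Eigenvalues and multiplicities (the geometric multiplicity of λ is n − rank(A − λI), which equals the number of Jordan blocks for λ):
  λ = -3: algebraic multiplicity = 2, geometric multiplicity = 2
  λ = -1: algebraic multiplicity = 2, geometric multiplicity = 1

Determining the block sizes for each eigenvalue:
  λ = -3: gm = am = 2, so every block has size 1 → block sizes [1, 1]
  λ = -1: one block (gm = 1), so the single block has size am = 2 → block sizes [2]

Assembling the blocks gives a Jordan form
J =
  [-3,  0,  0,  0]
  [ 0, -3,  0,  0]
  [ 0,  0, -1,  1]
  [ 0,  0,  0, -1]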